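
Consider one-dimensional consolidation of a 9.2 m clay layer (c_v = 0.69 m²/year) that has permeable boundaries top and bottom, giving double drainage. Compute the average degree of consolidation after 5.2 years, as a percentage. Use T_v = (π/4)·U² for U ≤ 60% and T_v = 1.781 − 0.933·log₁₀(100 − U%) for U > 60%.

U ≈ 46.5 %

Drainage path length: H_d = H/2 = 4.6 m (double drainage).
T_v = c_v·t/H_d² = 0.69×5.2/4.6² = 0.16957.
T_v = 0.16957 corresponds to the U ≤ 60% branch:
U = √(4T_v/π) = 0.4647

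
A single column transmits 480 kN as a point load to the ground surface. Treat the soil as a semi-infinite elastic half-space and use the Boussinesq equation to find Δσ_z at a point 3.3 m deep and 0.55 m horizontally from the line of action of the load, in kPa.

Δσ_z ≈ 19.7 kPa

Boussinesq vertical stress below a point load on an elastic half-space:
Δσ_z = 3P/(2πz²) · [1 + (r/z)²]^(−5/2)
r/z = 0.55/3.3 = 0.16667; [1+(r/z)²]^(−5/2) = 0.9338.
Δσ_z = 3×480/(2π×3.3²) × 0.9338 = 21.045 × 0.9338 = 19.65 kPa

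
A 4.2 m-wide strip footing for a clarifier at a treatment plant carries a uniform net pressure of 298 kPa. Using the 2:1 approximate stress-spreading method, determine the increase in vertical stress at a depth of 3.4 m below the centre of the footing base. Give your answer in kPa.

By the 2:1 method the load spreads at 1 horizontal : 2 vertical, so at depth z the loaded area has grown by z in each plan dimension:
Δσ = qB/(B+z) = 298×4.2/(4.2+3.4) = 164.68 kPa

Δσ_z ≈ 165 kPa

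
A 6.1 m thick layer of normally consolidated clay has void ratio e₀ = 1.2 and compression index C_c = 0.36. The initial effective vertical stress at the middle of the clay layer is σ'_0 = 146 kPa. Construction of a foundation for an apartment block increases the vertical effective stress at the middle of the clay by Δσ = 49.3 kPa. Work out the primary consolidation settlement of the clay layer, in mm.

Final effective stress: σ'_f = σ'_0 + Δσ = 146 + 49.3 = 195.3 kPa.
Normally consolidated clay, so the full stress increment lies on the virgin compression line:
S_c = C_c·H/(1+e₀)·log₁₀(σ'_f/σ'_0) = 0.36×6.1/(1+1.2)×log₁₀(195.3/146)
    = 0.99818 × 0.12635 = 0.1261 m

S_c ≈ 126 mm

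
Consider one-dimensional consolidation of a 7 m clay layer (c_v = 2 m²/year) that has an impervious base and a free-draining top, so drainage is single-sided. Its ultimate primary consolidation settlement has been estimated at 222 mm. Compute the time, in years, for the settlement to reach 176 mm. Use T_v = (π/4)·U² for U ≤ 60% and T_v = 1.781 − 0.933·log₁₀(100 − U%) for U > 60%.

t ≈ 13.5 years

Drainage path length: H_d = H = 7 m (single drainage).
U = S(t)/S_ult = 176/222 = 0.7928.
U > 60%: T_v = 1.781 − 0.933·log₁₀(100 − 79.279) = 0.55279.
t = T_v·H_d²/c_v = 0.55279×7²/2 = 13.54 years.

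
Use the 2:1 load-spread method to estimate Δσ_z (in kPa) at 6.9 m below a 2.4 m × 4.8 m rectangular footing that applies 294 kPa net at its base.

By the 2:1 method the load spreads at 1 horizontal : 2 vertical, so at depth z the loaded area has grown by z in each plan dimension:
Δσ = qBL/((B+z)(L+z)) = 294×2.4×4.8/((2.4+6.9)(4.8+6.9)) = 31.127 kPa

Δσ_z ≈ 31.1 kPa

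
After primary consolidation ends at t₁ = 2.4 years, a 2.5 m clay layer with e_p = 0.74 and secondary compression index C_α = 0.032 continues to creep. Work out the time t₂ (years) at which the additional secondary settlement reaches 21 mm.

t₂ ≈ 6.87 years

S_s = C_α·H/(1+e_p)·log₁₀(t₂/t₁) ⇒ log₁₀(t₂/t₁) = S_s·(1+e_p)/(C_α·H).
log₁₀(t₂/t₁) = 0.021 × (1+0.74) / (0.032×2.5) = 0.4568
t₂ = t₁ × 10^0.4568 = 2.4 × 2.863 = 6.87 years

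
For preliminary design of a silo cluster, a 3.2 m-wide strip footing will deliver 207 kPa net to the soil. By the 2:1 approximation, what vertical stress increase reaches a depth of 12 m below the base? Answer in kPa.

Δσ_z ≈ 43.6 kPa

By the 2:1 method the load spreads at 1 horizontal : 2 vertical, so at depth z the loaded area has grown by z in each plan dimension:
Δσ = qB/(B+z) = 207×3.2/(3.2+12) = 43.579 kPa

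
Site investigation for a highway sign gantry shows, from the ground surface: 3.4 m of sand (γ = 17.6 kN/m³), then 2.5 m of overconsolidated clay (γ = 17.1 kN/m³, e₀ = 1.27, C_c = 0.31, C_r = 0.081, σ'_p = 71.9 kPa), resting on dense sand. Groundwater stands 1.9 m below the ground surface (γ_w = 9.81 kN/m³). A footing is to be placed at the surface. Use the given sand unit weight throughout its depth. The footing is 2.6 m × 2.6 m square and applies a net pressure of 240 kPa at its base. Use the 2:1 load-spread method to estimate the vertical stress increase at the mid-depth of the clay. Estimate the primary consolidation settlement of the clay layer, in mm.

Mid-depth of clay below the ground surface: z = 3.4 + 2.5/2 = 4.65 m.
Total vertical stress at mid-clay: σ_v = 17.6×3.4 + 17.1×1.25 = 81.215 kPa.
Pore pressure: u = 9.81×(4.65 − 1.9) = 26.978 kPa.
Initial effective stress: σ'_0 = σ_v − u = 81.215 − 26.978 = 54.237 kPa.
Stress increase at mid-clay by the 2:1 spreading method:
Δσ = qBL/((B+z)(L+z)) = 240×2.6×2.6/((2.6+4.65)(2.6+4.65)) = 30.866 kPa
Final effective stress: σ'_f = 54.237 + 30.866 = 85.103 kPa.
σ'_f = 85.103 > σ'_p = 71.9 kPa, so the stress path crosses the preconsolidation pressure — recompression up to σ'_p, then virgin compression beyond:
S_c = H/(1+e₀)·[C_r·log₁₀(σ'_p/σ'_0) + C_c·log₁₀(σ'_f/σ'_p)]
    = 2.5/2.27 × [0.081×log₁₀(71.9/54.237) + 0.31×log₁₀(85.103/71.9)]
    = 1.1013 × [0.0099171 + 0.022697] = 0.03592 m

S_c ≈ 35.9 mm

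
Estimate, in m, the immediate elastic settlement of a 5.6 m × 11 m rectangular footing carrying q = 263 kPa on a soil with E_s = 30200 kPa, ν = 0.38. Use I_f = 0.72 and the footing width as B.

S_e ≈ 0.03 m

Immediate (elastic) settlement: S_e = q·B·(1−ν²)/E_s · I_f.
S_e = 263 × 5.6 × (1 − 0.38²) / 30200 × 0.72
    = 263 × 5.6 × 0.8556 / 30200 × 0.72
    = 0.03004 m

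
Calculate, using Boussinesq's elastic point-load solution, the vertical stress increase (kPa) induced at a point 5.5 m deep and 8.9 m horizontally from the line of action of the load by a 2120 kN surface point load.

Δσ_z ≈ 1.34 kPa

Boussinesq vertical stress below a point load on an elastic half-space:
Δσ_z = 3P/(2πz²) · [1 + (r/z)²]^(−5/2)
r/z = 8.9/5.5 = 1.6182; [1+(r/z)²]^(−5/2) = 0.040149.
Δσ_z = 3×2120/(2π×5.5²) × 0.040149 = 33.462 × 0.040149 = 1.343 kPa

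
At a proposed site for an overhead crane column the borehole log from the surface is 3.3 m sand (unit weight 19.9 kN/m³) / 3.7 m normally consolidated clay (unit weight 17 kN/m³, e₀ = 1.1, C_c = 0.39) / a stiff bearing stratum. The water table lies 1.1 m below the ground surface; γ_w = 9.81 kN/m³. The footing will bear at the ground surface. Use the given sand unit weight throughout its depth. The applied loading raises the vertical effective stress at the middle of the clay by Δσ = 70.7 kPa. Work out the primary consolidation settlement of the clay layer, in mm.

S_c ≈ 240 mm

Mid-depth of clay below the ground surface: z = 3.3 + 3.7/2 = 5.15 m.
Total vertical stress at mid-clay: σ_v = 19.9×3.3 + 17×1.85 = 97.12 kPa.
Pore pressure: u = 9.81×(5.15 − 1.1) = 39.73 kPa.
Initial effective stress: σ'_0 = σ_v − u = 97.12 − 39.73 = 57.39 kPa.
Final effective stress: σ'_f = σ'_0 + Δσ = 57.39 + 70.7 = 128.09 kPa.
Normally consolidated clay, so the full stress increment lies on the virgin compression line:
S_c = C_c·H/(1+e₀)·log₁₀(σ'_f/σ'_0) = 0.39×3.7/(1+1.1)×log₁₀(128.09/57.39)
    = 0.68714 × 0.34868 = 0.2396 m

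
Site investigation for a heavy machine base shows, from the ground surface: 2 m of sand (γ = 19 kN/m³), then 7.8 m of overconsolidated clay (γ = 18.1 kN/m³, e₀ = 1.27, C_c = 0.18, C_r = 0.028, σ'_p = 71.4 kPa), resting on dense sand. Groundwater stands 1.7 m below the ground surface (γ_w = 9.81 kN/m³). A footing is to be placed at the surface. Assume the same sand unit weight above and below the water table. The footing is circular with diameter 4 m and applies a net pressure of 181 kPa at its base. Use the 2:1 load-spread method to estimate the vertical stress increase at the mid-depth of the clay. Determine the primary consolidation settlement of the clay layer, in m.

S_c ≈ 0.0845 m

Mid-depth of clay below the ground surface: z = 2 + 7.8/2 = 5.9 m.
Total vertical stress at mid-clay: σ_v = 19×2 + 18.1×3.9 = 108.59 kPa.
Pore pressure: u = 9.81×(5.9 − 1.7) = 41.202 kPa.
Initial effective stress: σ'_0 = σ_v − u = 108.59 − 41.202 = 67.388 kPa.
Stress increase at mid-clay by the 2:1 spreading method:
Δσ ≈ qD²/(D+z)² = 181×4²/(4+5.9)² = 29.548 kPa
Final effective stress: σ'_f = 67.388 + 29.548 = 96.936 kPa.
σ'_f = 96.936 > σ'_p = 71.4 kPa, so the stress path crosses the preconsolidation pressure — recompression up to σ'_p, then virgin compression beyond:
S_c = H/(1+e₀)·[C_r·log₁₀(σ'_p/σ'_0) + C_c·log₁₀(σ'_f/σ'_p)]
    = 7.8/2.27 × [0.028×log₁₀(71.4/67.388) + 0.18×log₁₀(96.936/71.4)]
    = 3.4361 × [0.00070324 + 0.023902] = 0.08455 m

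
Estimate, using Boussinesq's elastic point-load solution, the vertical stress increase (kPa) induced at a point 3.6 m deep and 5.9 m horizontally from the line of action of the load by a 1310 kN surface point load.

Δσ_z ≈ 1.85 kPa

Boussinesq vertical stress below a point load on an elastic half-space:
Δσ_z = 3P/(2πz²) · [1 + (r/z)²]^(−5/2)
r/z = 5.9/3.6 = 1.6389; [1+(r/z)²]^(−5/2) = 0.038338.
Δσ_z = 3×1310/(2π×3.6²) × 0.038338 = 48.262 × 0.038338 = 1.85 kPa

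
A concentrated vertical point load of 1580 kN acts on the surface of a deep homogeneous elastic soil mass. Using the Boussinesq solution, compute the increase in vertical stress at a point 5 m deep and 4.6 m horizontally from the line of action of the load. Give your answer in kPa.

Boussinesq vertical stress below a point load on an elastic half-space:
Δσ_z = 3P/(2πz²) · [1 + (r/z)²]^(−5/2)
r/z = 4.6/5 = 0.92; [1+(r/z)²]^(−5/2) = 0.21587.
Δσ_z = 3×1580/(2π×5²) × 0.21587 = 30.176 × 0.21587 = 6.514 kPa

Δσ_z ≈ 6.51 kPa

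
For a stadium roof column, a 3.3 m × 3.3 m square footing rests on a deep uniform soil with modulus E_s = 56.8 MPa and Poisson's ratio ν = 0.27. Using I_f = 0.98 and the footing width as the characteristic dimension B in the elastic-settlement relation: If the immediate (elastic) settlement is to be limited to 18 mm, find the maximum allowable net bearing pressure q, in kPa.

E_s = 56.8 MPa = 56800 kPa.
S_e = q·B·(1−ν²)/E_s · I_f  ⇒  q = S_e·E_s / (B·(1−ν²)·I_f).
q = 0.018 × 56800 / (3.3 × 0.9271 × 0.98) = 341 kPa

q ≈ 341 kPa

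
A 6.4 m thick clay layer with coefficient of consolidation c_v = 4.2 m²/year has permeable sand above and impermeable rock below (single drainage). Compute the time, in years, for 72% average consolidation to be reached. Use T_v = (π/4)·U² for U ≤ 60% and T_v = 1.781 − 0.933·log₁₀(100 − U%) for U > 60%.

t ≈ 4.2 years

Drainage path length: H_d = H = 6.4 m (single drainage).
U > 60%: T_v = 1.781 − 0.933·log₁₀(100 − 72) = 0.4308.
t = T_v·H_d²/c_v = 0.4308×6.4²/4.2 = 4.201 years.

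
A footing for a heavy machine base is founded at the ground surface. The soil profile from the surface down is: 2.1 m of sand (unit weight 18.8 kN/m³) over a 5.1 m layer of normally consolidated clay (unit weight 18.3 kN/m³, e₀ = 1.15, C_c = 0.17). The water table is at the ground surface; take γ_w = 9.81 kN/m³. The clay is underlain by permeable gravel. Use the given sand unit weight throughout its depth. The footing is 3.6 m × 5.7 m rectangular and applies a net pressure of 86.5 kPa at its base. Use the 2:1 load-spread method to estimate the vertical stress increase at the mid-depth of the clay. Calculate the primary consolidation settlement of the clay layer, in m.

Mid-depth of clay below the ground surface: z = 2.1 + 5.1/2 = 4.65 m.
Total vertical stress at mid-clay: σ_v = 18.8×2.1 + 18.3×2.55 = 86.145 kPa.
Pore pressure: u = 9.81×(4.65 − 0) = 45.617 kPa.
Initial effective stress: σ'_0 = σ_v − u = 86.145 − 45.617 = 40.528 kPa.
Stress increase at mid-clay by the 2:1 spreading method:
Δσ = qBL/((B+z)(L+z)) = 86.5×3.6×5.7/((3.6+4.65)(5.7+4.65)) = 20.787 kPa
Final effective stress: σ'_f = σ'_0 + Δσ = 40.528 + 20.787 = 61.315 kPa.
Normally consolidated clay, so the full stress increment lies on the virgin compression line:
S_c = C_c·H/(1+e₀)·log₁₀(σ'_f/σ'_0) = 0.17×5.1/(1+1.15)×log₁₀(61.315/40.528)
    = 0.40326 × 0.17981 = 0.07251 m

S_c ≈ 0.0725 m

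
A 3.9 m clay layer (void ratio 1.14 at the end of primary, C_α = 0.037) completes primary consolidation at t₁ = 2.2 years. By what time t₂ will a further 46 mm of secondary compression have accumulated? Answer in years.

t₂ ≈ 10.6 years

S_s = C_α·H/(1+e_p)·log₁₀(t₂/t₁) ⇒ log₁₀(t₂/t₁) = S_s·(1+e_p)/(C_α·H).
log₁₀(t₂/t₁) = 0.046 × (1+1.14) / (0.037×3.9) = 0.6822
t₂ = t₁ × 10^0.6822 = 2.2 × 4.81 = 10.58 years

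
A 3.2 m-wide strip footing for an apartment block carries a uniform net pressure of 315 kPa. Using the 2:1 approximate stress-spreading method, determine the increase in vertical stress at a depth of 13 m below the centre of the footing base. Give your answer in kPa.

Δσ_z ≈ 62.2 kPa

By the 2:1 method the load spreads at 1 horizontal : 2 vertical, so at depth z the loaded area has grown by z in each plan dimension:
Δσ = qB/(B+z) = 315×3.2/(3.2+13) = 62.222 kPa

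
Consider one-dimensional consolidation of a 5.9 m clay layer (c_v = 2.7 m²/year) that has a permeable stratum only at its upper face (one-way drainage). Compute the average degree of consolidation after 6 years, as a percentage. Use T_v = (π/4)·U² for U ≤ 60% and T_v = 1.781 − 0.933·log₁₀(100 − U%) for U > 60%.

Drainage path length: H_d = H = 5.9 m (single drainage).
T_v = c_v·t/H_d² = 2.7×6/5.9² = 0.46538.
T_v = 0.46538 corresponds to the U > 60% branch:
U = 1 − 10^((1.781 − T_v)/0.933)/100 = 0.7429

U ≈ 74.3 %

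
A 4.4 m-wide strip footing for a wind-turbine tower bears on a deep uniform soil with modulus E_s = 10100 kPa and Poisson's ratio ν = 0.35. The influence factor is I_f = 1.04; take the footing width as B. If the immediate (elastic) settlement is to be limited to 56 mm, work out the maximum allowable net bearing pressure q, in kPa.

S_e = q·B·(1−ν²)/E_s · I_f  ⇒  q = S_e·E_s / (B·(1−ν²)·I_f).
q = 0.056 × 10100 / (4.4 × 0.8775 × 1.04) = 140.9 kPa

q ≈ 141 kPa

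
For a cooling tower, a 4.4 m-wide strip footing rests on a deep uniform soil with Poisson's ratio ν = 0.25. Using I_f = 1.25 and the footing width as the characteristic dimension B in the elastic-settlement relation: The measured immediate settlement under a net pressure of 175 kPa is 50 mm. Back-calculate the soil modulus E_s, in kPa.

S_e = q·B·(1−ν²)/E_s · I_f  ⇒  E_s = q·B·(1−ν²)·I_f / S_e.
E_s = 175 × 4.4 × 0.9375 × 1.25 / 0.05 = 18050 kPa

E_s ≈ 18000 kPa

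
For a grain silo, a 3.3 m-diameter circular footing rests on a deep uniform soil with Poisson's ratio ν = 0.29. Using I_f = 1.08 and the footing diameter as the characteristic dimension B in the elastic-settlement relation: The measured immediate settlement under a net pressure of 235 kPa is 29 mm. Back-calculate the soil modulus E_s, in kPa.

S_e = q·B·(1−ν²)/E_s · I_f  ⇒  E_s = q·B·(1−ν²)·I_f / S_e.
E_s = 235 × 3.3 × 0.9159 × 1.08 / 0.029 = 26450 kPa

E_s ≈ 26500 kPa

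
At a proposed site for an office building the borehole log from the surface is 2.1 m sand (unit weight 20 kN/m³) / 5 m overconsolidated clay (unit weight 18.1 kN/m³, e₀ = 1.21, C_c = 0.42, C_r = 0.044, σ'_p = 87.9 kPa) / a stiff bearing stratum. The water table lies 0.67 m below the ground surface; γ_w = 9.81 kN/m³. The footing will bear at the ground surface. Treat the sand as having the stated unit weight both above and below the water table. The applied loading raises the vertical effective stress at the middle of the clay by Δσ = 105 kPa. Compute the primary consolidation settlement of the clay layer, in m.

Mid-depth of clay below the ground surface: z = 2.1 + 5/2 = 4.6 m.
Total vertical stress at mid-clay: σ_v = 20×2.1 + 18.1×2.5 = 87.25 kPa.
Pore pressure: u = 9.81×(4.6 − 0.67) = 38.553 kPa.
Initial effective stress: σ'_0 = σ_v − u = 87.25 − 38.553 = 48.697 kPa.
Final effective stress: σ'_f = 48.697 + 105 = 153.7 kPa.
σ'_f = 153.7 > σ'_p = 87.9 kPa, so the stress path crosses the preconsolidation pressure — recompression up to σ'_p, then virgin compression beyond:
S_c = H/(1+e₀)·[C_r·log₁₀(σ'_p/σ'_0) + C_c·log₁₀(σ'_f/σ'_p)]
    = 5/2.21 × [0.044×log₁₀(87.9/48.697) + 0.42×log₁₀(153.7/87.9)]
    = 2.2624 × [0.011285 + 0.10193] = 0.2561 m

S_c ≈ 0.256 m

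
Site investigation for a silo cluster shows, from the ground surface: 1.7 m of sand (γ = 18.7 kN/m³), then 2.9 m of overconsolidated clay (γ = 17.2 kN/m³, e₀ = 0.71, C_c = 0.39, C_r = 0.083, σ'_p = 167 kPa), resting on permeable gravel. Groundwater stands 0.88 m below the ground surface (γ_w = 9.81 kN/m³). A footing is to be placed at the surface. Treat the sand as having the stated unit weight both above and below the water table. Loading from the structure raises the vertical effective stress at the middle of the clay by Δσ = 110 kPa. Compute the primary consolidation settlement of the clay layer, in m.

S_c ≈ 0.0876 m

Mid-depth of clay below the ground surface: z = 1.7 + 2.9/2 = 3.15 m.
Total vertical stress at mid-clay: σ_v = 18.7×1.7 + 17.2×1.45 = 56.73 kPa.
Pore pressure: u = 9.81×(3.15 − 0.88) = 22.269 kPa.
Initial effective stress: σ'_0 = σ_v − u = 56.73 − 22.269 = 34.461 kPa.
Final effective stress: σ'_f = 34.461 + 110 = 144.46 kPa.
σ'_f = 144.46 ≤ σ'_p = 167 kPa, so the clay remains overconsolidated and only the recompression index applies:
S_c = C_r·H/(1+e₀)·log₁₀(σ'_f/σ'_0) = 0.083×2.9/1.71×log₁₀(144.46/34.461)
    = 0.14076 × 0.62242 = 0.08761 m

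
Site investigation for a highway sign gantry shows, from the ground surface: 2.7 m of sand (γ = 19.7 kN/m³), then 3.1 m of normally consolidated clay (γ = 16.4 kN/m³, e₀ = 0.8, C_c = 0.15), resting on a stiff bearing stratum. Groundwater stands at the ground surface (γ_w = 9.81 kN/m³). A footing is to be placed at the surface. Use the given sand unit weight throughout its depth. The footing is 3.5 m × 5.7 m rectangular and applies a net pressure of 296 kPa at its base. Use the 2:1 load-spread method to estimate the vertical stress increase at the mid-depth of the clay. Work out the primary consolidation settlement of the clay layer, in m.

Mid-depth of clay below the ground surface: z = 2.7 + 3.1/2 = 4.25 m.
Total vertical stress at mid-clay: σ_v = 19.7×2.7 + 16.4×1.55 = 78.61 kPa.
Pore pressure: u = 9.81×(4.25 − 0) = 41.693 kPa.
Initial effective stress: σ'_0 = σ_v − u = 78.61 − 41.693 = 36.917 kPa.
Stress increase at mid-clay by the 2:1 spreading method:
Δσ = qBL/((B+z)(L+z)) = 296×3.5×5.7/((3.5+4.25)(5.7+4.25)) = 76.579 kPa
Final effective stress: σ'_f = σ'_0 + Δσ = 36.917 + 76.579 = 113.5 kPa.
Normally consolidated clay, so the full stress increment lies on the virgin compression line:
S_c = C_c·H/(1+e₀)·log₁₀(σ'_f/σ'_0) = 0.15×3.1/(1+0.8)×log₁₀(113.5/36.917)
    = 0.25833 × 0.48777 = 0.126 m

S_c ≈ 0.126 m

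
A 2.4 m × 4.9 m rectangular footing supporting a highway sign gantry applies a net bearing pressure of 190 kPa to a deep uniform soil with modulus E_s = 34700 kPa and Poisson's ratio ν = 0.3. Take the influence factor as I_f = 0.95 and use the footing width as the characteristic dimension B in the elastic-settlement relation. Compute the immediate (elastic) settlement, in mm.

S_e ≈ 11.4 mm

Immediate (elastic) settlement: S_e = q·B·(1−ν²)/E_s · I_f.
S_e = 190 × 2.4 × (1 − 0.3²) / 34700 × 0.95
    = 190 × 2.4 × 0.91 / 34700 × 0.95
    = 0.01136 m = 11.36 mm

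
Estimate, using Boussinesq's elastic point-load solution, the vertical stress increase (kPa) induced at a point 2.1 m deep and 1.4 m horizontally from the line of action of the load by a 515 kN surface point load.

Boussinesq vertical stress below a point load on an elastic half-space:
Δσ_z = 3P/(2πz²) · [1 + (r/z)²]^(−5/2)
r/z = 1.4/2.1 = 0.66667; [1+(r/z)²]^(−5/2) = 0.39879.
Δσ_z = 3×515/(2π×2.1²) × 0.39879 = 55.758 × 0.39879 = 22.24 kPa

Δσ_z ≈ 22.2 kPa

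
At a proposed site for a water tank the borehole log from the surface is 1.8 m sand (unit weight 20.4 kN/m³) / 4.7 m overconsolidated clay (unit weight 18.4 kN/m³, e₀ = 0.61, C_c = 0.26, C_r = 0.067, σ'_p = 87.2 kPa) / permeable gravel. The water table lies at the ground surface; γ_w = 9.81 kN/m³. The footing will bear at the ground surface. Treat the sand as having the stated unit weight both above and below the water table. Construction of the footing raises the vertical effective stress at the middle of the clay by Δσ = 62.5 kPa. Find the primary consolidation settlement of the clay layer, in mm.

S_c ≈ 119 mm

Mid-depth of clay below the ground surface: z = 1.8 + 4.7/2 = 4.15 m.
Total vertical stress at mid-clay: σ_v = 20.4×1.8 + 18.4×2.35 = 79.96 kPa.
Pore pressure: u = 9.81×(4.15 − 0) = 40.712 kPa.
Initial effective stress: σ'_0 = σ_v − u = 79.96 − 40.712 = 39.248 kPa.
Final effective stress: σ'_f = 39.248 + 62.5 = 101.75 kPa.
σ'_f = 101.75 > σ'_p = 87.2 kPa, so the stress path crosses the preconsolidation pressure — recompression up to σ'_p, then virgin compression beyond:
S_c = H/(1+e₀)·[C_r·log₁₀(σ'_p/σ'_0) + C_c·log₁₀(σ'_f/σ'_p)]
    = 4.7/1.61 × [0.067×log₁₀(87.2/39.248) + 0.26×log₁₀(101.75/87.2)]
    = 2.9193 × [0.023229 + 0.017425] = 0.1187 m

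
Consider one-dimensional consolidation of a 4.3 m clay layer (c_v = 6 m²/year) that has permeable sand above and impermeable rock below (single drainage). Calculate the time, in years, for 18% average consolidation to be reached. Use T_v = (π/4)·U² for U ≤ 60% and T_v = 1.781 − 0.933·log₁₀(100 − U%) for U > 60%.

t ≈ 0.0784 years

Drainage path length: H_d = H = 4.3 m (single drainage).
U ≤ 60%: T_v = (π/4)·U² = (π/4)×0.18² = 0.025447.
t = T_v·H_d²/c_v = 0.025447×4.3²/6 = 0.07842 years.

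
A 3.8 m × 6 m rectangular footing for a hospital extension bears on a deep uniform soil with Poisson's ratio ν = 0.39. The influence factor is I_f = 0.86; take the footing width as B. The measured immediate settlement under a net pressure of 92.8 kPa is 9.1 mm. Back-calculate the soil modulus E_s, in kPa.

S_e = q·B·(1−ν²)/E_s · I_f  ⇒  E_s = q·B·(1−ν²)·I_f / S_e.
E_s = 92.8 × 3.8 × 0.8479 × 0.86 / 0.0091 = 28260 kPa

E_s ≈ 28300 kPa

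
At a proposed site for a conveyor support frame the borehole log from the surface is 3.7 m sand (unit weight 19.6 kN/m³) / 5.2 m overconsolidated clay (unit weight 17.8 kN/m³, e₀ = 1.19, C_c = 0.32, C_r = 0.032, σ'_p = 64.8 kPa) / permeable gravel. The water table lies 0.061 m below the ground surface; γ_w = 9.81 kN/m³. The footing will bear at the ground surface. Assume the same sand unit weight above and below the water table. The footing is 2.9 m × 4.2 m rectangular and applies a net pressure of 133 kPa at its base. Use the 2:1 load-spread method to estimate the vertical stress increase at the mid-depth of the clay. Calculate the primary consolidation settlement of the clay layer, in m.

S_c ≈ 0.0493 m

Mid-depth of clay below the ground surface: z = 3.7 + 5.2/2 = 6.3 m.
Total vertical stress at mid-clay: σ_v = 19.6×3.7 + 17.8×2.6 = 118.8 kPa.
Pore pressure: u = 9.81×(6.3 − 0.061) = 61.205 kPa.
Initial effective stress: σ'_0 = σ_v − u = 118.8 − 61.205 = 57.595 kPa.
Stress increase at mid-clay by the 2:1 spreading method:
Δσ = qBL/((B+z)(L+z)) = 133×2.9×4.2/((2.9+6.3)(4.2+6.3)) = 16.77 kPa
Final effective stress: σ'_f = 57.595 + 16.77 = 74.365 kPa.
σ'_f = 74.365 > σ'_p = 64.8 kPa, so the stress path crosses the preconsolidation pressure — recompression up to σ'_p, then virgin compression beyond:
S_c = H/(1+e₀)·[C_r·log₁₀(σ'_p/σ'_0) + C_c·log₁₀(σ'_f/σ'_p)]
    = 5.2/2.19 × [0.032×log₁₀(64.8/57.595) + 0.32×log₁₀(74.365/64.8)]
    = 2.3744 × [0.0016381 + 0.019134] = 0.04932 m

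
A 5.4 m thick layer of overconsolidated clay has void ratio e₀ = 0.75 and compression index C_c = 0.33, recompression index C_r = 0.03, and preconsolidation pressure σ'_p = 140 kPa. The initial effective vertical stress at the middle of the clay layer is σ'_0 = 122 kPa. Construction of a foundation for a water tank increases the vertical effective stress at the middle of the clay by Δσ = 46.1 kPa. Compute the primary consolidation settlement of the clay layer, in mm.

S_c ≈ 86.4 mm

Final effective stress: σ'_f = 122 + 46.1 = 168.1 kPa.
σ'_f = 168.1 > σ'_p = 140 kPa, so the stress path crosses the preconsolidation pressure — recompression up to σ'_p, then virgin compression beyond:
S_c = H/(1+e₀)·[C_r·log₁₀(σ'_p/σ'_0) + C_c·log₁₀(σ'_f/σ'_p)]
    = 5.4/1.75 × [0.03×log₁₀(140/122) + 0.33×log₁₀(168.1/140)]
    = 3.0857 × [0.001793 + 0.026215] = 0.08642 m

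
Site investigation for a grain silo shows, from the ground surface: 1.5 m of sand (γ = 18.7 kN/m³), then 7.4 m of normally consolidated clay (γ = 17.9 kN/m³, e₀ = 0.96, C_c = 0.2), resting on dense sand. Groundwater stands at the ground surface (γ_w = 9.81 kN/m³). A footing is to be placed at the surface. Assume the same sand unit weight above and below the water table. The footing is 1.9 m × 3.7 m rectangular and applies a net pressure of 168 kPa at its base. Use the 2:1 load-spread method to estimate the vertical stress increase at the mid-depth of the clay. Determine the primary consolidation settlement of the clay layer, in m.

S_c ≈ 0.118 m

Mid-depth of clay below the ground surface: z = 1.5 + 7.4/2 = 5.2 m.
Total vertical stress at mid-clay: σ_v = 18.7×1.5 + 17.9×3.7 = 94.28 kPa.
Pore pressure: u = 9.81×(5.2 − 0) = 51.012 kPa.
Initial effective stress: σ'_0 = σ_v − u = 94.28 − 51.012 = 43.268 kPa.
Stress increase at mid-clay by the 2:1 spreading method:
Δσ = qBL/((B+z)(L+z)) = 168×1.9×3.7/((1.9+5.2)(3.7+5.2)) = 18.69 kPa
Final effective stress: σ'_f = σ'_0 + Δσ = 43.268 + 18.69 = 61.958 kPa.
Normally consolidated clay, so the full stress increment lies on the virgin compression line:
S_c = C_c·H/(1+e₀)·log₁₀(σ'_f/σ'_0) = 0.2×7.4/(1+0.96)×log₁₀(61.958/43.268)
    = 0.7551 × 0.15593 = 0.1177 m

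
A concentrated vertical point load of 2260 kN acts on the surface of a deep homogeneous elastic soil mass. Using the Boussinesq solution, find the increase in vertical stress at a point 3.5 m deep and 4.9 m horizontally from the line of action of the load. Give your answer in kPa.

Boussinesq vertical stress below a point load on an elastic half-space:
Δσ_z = 3P/(2πz²) · [1 + (r/z)²]^(−5/2)
r/z = 4.9/3.5 = 1.4; [1+(r/z)²]^(−5/2) = 0.066339.
Δσ_z = 3×2260/(2π×3.5²) × 0.066339 = 88.087 × 0.066339 = 5.844 kPa

Δσ_z ≈ 5.84 kPa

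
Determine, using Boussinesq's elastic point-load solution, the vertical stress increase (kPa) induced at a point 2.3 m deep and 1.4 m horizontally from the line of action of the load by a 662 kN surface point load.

Boussinesq vertical stress below a point load on an elastic half-space:
Δσ_z = 3P/(2πz²) · [1 + (r/z)²]^(−5/2)
r/z = 1.4/2.3 = 0.6087; [1+(r/z)²]^(−5/2) = 0.45477.
Δσ_z = 3×662/(2π×2.3²) × 0.45477 = 59.751 × 0.45477 = 27.17 kPa

Δσ_z ≈ 27.2 kPa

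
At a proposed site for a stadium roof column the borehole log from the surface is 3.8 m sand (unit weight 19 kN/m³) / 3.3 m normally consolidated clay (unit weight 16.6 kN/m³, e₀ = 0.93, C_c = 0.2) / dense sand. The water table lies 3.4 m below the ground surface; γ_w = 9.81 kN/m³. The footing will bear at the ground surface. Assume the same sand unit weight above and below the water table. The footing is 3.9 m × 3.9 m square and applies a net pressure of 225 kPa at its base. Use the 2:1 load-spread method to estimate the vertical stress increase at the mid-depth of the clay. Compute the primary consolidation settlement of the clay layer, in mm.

S_c ≈ 59.5 mm

Mid-depth of clay below the ground surface: z = 3.8 + 3.3/2 = 5.45 m.
Total vertical stress at mid-clay: σ_v = 19×3.8 + 16.6×1.65 = 99.59 kPa.
Pore pressure: u = 9.81×(5.45 − 3.4) = 20.11 kPa.
Initial effective stress: σ'_0 = σ_v − u = 99.59 − 20.11 = 79.48 kPa.
Stress increase at mid-clay by the 2:1 spreading method:
Δσ = qBL/((B+z)(L+z)) = 225×3.9×3.9/((3.9+5.45)(3.9+5.45)) = 39.146 kPa
Final effective stress: σ'_f = σ'_0 + Δσ = 79.48 + 39.146 = 118.63 kPa.
Normally consolidated clay, so the full stress increment lies on the virgin compression line:
S_c = C_c·H/(1+e₀)·log₁₀(σ'_f/σ'_0) = 0.2×3.3/(1+0.93)×log₁₀(118.63/79.48)
    = 0.34197 × 0.17394 = 0.05948 m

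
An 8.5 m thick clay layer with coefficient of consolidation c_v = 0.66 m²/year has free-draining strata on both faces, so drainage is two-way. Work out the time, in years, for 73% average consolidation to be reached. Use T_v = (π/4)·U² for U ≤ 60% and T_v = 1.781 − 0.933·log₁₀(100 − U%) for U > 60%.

Drainage path length: H_d = H/2 = 4.25 m (double drainage).
U > 60%: T_v = 1.781 − 0.933·log₁₀(100 − 73) = 0.44554.
t = T_v·H_d²/c_v = 0.44554×4.25²/0.66 = 12.19 years.

t ≈ 12.2 years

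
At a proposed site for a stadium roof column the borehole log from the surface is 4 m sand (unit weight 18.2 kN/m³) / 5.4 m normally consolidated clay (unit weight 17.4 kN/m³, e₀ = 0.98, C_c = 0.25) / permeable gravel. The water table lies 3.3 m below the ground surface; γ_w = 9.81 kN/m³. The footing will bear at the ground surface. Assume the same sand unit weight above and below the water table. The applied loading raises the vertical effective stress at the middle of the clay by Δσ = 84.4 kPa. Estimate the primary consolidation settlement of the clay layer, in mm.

S_c ≈ 202 mm

Mid-depth of clay below the ground surface: z = 4 + 5.4/2 = 6.7 m.
Total vertical stress at mid-clay: σ_v = 18.2×4 + 17.4×2.7 = 119.78 kPa.
Pore pressure: u = 9.81×(6.7 − 3.3) = 33.354 kPa.
Initial effective stress: σ'_0 = σ_v − u = 119.78 − 33.354 = 86.426 kPa.
Final effective stress: σ'_f = σ'_0 + Δσ = 86.426 + 84.4 = 170.83 kPa.
Normally consolidated clay, so the full stress increment lies on the virgin compression line:
S_c = C_c·H/(1+e₀)·log₁₀(σ'_f/σ'_0) = 0.25×5.4/(1+0.98)×log₁₀(170.83/86.426)
    = 0.68182 × 0.29592 = 0.2018 m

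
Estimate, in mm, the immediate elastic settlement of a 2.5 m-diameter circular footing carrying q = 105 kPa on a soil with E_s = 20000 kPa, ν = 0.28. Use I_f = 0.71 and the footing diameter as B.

S_e ≈ 8.59 mm

Immediate (elastic) settlement: S_e = q·B·(1−ν²)/E_s · I_f.
S_e = 105 × 2.5 × (1 − 0.28²) / 20000 × 0.71
    = 105 × 2.5 × 0.9216 / 20000 × 0.71
    = 0.008588 m = 8.588 mm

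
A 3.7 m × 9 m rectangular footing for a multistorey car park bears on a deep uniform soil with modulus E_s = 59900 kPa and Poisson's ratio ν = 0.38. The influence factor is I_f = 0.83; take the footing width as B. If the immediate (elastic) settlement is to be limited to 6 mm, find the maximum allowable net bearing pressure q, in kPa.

q ≈ 137 kPa

S_e = q·B·(1−ν²)/E_s · I_f  ⇒  q = S_e·E_s / (B·(1−ν²)·I_f).
q = 0.006 × 59900 / (3.7 × 0.8556 × 0.83) = 136.8 kPa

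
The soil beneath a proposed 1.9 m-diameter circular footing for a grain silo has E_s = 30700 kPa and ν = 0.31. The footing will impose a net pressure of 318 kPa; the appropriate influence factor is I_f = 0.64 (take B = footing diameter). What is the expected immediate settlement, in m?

S_e ≈ 0.0114 m

Immediate (elastic) settlement: S_e = q·B·(1−ν²)/E_s · I_f.
S_e = 318 × 1.9 × (1 − 0.31²) / 30700 × 0.64
    = 318 × 1.9 × 0.9039 / 30700 × 0.64
    = 0.01139 m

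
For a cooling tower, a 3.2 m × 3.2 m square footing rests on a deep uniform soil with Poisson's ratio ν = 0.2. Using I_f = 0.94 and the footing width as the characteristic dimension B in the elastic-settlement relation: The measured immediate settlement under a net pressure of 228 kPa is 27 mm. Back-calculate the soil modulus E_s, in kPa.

S_e = q·B·(1−ν²)/E_s · I_f  ⇒  E_s = q·B·(1−ν²)·I_f / S_e.
E_s = 228 × 3.2 × 0.96 × 0.94 / 0.027 = 24380 kPa

E_s ≈ 24400 kPa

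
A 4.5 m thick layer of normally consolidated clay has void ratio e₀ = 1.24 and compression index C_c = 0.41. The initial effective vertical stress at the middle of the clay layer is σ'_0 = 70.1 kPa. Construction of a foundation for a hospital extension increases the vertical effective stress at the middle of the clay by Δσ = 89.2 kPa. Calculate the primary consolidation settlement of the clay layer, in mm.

S_c ≈ 294 mm

Final effective stress: σ'_f = σ'_0 + Δσ = 70.1 + 89.2 = 159.3 kPa.
Normally consolidated clay, so the full stress increment lies on the virgin compression line:
S_c = C_c·H/(1+e₀)·log₁₀(σ'_f/σ'_0) = 0.41×4.5/(1+1.24)×log₁₀(159.3/70.1)
    = 0.82366 × 0.3565 = 0.2936 m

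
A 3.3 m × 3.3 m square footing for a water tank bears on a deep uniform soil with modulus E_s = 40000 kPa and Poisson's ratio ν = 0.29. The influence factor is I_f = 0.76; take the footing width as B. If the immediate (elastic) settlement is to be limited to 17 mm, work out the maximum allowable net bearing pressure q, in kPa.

S_e = q·B·(1−ν²)/E_s · I_f  ⇒  q = S_e·E_s / (B·(1−ν²)·I_f).
q = 0.017 × 40000 / (3.3 × 0.9159 × 0.76) = 296 kPa

q ≈ 296 kPa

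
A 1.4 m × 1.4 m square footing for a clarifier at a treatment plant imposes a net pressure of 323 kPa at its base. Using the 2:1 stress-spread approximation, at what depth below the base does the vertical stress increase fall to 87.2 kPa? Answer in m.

2:1 spreading — at depth z the loaded area has grown by z in each plan dimension:
qB²/(B+z)² = Δσ_z ⇒ z = B(√(q/Δσ_z) − 1) = 1.4×(√(323/87.2) − 1) = 1.294 m

z ≈ 1.29 m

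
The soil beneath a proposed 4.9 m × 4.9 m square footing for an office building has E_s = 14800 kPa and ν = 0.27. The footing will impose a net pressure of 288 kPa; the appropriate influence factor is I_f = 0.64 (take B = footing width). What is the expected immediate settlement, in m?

S_e ≈ 0.0566 m

Immediate (elastic) settlement: S_e = q·B·(1−ν²)/E_s · I_f.
S_e = 288 × 4.9 × (1 − 0.27²) / 14800 × 0.64
    = 288 × 4.9 × 0.9271 / 14800 × 0.64
    = 0.05658 m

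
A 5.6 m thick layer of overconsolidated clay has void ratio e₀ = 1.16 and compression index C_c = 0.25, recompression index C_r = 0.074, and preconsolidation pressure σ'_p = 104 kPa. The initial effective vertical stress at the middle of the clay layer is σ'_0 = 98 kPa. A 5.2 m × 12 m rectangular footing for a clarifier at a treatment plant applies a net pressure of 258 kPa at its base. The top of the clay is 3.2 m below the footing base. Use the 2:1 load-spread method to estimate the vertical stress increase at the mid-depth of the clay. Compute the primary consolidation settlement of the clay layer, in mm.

S_c ≈ 156 mm

Mid-depth of clay below the footing base: z = 3.2 + 5.6/2 = 6 m.
Stress increase at mid-clay by the 2:1 spreading method:
Δσ = qBL/((B+z)(L+z)) = 258×5.2×12/((5.2+6)(12+6)) = 79.857 kPa
Final effective stress: σ'_f = 98 + 79.857 = 177.86 kPa.
σ'_f = 177.86 > σ'_p = 104 kPa, so the stress path crosses the preconsolidation pressure — recompression up to σ'_p, then virgin compression beyond:
S_c = H/(1+e₀)·[C_r·log₁₀(σ'_p/σ'_0) + C_c·log₁₀(σ'_f/σ'_p)]
    = 5.6/2.16 × [0.074×log₁₀(104/98) + 0.25×log₁₀(177.86/104)]
    = 2.5926 × [0.0019097 + 0.058261] = 0.156 m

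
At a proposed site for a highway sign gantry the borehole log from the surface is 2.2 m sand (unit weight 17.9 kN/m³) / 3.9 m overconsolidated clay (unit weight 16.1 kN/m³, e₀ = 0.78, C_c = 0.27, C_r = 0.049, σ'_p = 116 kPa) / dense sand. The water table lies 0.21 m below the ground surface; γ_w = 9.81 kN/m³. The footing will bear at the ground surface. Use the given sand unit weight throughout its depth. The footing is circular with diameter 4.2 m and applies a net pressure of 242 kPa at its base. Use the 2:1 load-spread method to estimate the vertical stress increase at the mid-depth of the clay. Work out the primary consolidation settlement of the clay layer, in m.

S_c ≈ 0.0497 m

Mid-depth of clay below the ground surface: z = 2.2 + 3.9/2 = 4.15 m.
Total vertical stress at mid-clay: σ_v = 17.9×2.2 + 16.1×1.95 = 70.775 kPa.
Pore pressure: u = 9.81×(4.15 − 0.21) = 38.651 kPa.
Initial effective stress: σ'_0 = σ_v − u = 70.775 − 38.651 = 32.124 kPa.
Stress increase at mid-clay by the 2:1 spreading method:
Δσ ≈ qD²/(D+z)² = 242×4.2²/(4.2+4.15)² = 61.227 kPa
Final effective stress: σ'_f = 32.124 + 61.227 = 93.351 kPa.
σ'_f = 93.351 ≤ σ'_p = 116 kPa, so the clay remains overconsolidated and only the recompression index applies:
S_c = C_r·H/(1+e₀)·log₁₀(σ'_f/σ'_0) = 0.049×3.9/1.78×log₁₀(93.351/32.124)
    = 0.10736 × 0.46329 = 0.04974 m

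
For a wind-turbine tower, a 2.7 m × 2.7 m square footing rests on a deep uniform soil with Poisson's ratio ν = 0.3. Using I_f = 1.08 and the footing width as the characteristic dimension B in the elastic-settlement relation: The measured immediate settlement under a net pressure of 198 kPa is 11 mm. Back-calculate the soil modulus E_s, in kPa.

S_e = q·B·(1−ν²)/E_s · I_f  ⇒  E_s = q·B·(1−ν²)·I_f / S_e.
E_s = 198 × 2.7 × 0.91 × 1.08 / 0.011 = 47760 kPa

E_s ≈ 47800 kPa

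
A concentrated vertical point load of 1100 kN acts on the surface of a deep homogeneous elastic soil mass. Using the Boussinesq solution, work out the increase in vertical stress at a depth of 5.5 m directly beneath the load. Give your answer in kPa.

Boussinesq vertical stress below a point load on an elastic half-space:
Δσ_z = 3P/(2πz²) · [1 + (r/z)²]^(−5/2)
r/z = 0/5.5 = 0; [1+(r/z)²]^(−5/2) = 1.
Δσ_z = 3×1100/(2π×5.5²) × 1 = 17.362 × 1 = 17.36 kPa

Δσ_z ≈ 17.4 kPa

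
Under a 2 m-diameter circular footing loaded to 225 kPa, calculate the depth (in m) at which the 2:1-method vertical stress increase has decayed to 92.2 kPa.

z ≈ 1.12 m

2:1 spreading — at depth z the loaded area has grown by z in each plan dimension:
qD²/(D+z)² = Δσ_z ⇒ z = D(√(q/Δσ_z) − 1) = 2×(√(225/92.2) − 1) = 1.124 m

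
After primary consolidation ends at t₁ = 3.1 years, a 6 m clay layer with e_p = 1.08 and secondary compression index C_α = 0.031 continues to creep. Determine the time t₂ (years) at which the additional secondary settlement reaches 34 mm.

t₂ ≈ 7.44 years

S_s = C_α·H/(1+e_p)·log₁₀(t₂/t₁) ⇒ log₁₀(t₂/t₁) = S_s·(1+e_p)/(C_α·H).
log₁₀(t₂/t₁) = 0.034 × (1+1.08) / (0.031×6) = 0.3802
t₂ = t₁ × 10^0.3802 = 3.1 × 2.4 = 7.44 years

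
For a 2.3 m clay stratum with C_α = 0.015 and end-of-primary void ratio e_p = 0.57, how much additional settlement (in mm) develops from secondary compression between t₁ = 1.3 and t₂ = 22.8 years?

S_s ≈ 27.3 mm

Secondary compression: S_s = C_α·H/(1+e_p)·log₁₀(t₂/t₁)
S_s = 0.015×2.3/(1+0.57)×log₁₀(22.8/1.3)
    = 0.02197 × 1.244 = 0.02734 m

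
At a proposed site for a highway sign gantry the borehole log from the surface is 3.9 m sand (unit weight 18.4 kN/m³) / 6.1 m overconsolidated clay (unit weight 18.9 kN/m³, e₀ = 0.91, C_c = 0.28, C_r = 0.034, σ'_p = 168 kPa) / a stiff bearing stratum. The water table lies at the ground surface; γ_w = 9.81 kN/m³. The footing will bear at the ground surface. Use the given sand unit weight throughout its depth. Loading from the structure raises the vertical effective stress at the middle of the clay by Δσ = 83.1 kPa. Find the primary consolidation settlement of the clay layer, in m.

S_c ≈ 0.0404 m

Mid-depth of clay below the ground surface: z = 3.9 + 6.1/2 = 6.95 m.
Total vertical stress at mid-clay: σ_v = 18.4×3.9 + 18.9×3.05 = 129.4 kPa.
Pore pressure: u = 9.81×(6.95 − 0) = 68.18 kPa.
Initial effective stress: σ'_0 = σ_v − u = 129.4 − 68.18 = 61.22 kPa.
Final effective stress: σ'_f = 61.22 + 83.1 = 144.32 kPa.
σ'_f = 144.32 ≤ σ'_p = 168 kPa, so the clay remains overconsolidated and only the recompression index applies:
S_c = C_r·H/(1+e₀)·log₁₀(σ'_f/σ'_0) = 0.034×6.1/1.91×log₁₀(144.32/61.22)
    = 0.10859 × 0.37243 = 0.04044 m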